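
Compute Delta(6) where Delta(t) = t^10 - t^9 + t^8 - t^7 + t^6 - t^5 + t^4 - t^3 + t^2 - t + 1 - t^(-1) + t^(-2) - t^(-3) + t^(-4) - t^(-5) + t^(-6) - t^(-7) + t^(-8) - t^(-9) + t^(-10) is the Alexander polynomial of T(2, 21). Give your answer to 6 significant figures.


Substituting t = 6 into Delta(t) = t^10 - t^9 + t^8 - t^7 + t^6 - t^5 + t^4 - t^3 + t^2 - t + 1 - t^(-1) + t^(-2) - t^(-3) + t^(-4) - t^(-5) + t^(-6) - t^(-7) + t^(-8) - t^(-9) + t^(-10):
Term values: (60466176) + (-10077696) + (1679616) + (-279936) + (46656) + (-7776) + (1296) + (-216) + (36) + (-6) + (1) + (-0.166667) + (0.0277778) + (-0.00462963) + (0.000771605) + (-0.000128601) + (2.14335e-05) + (-3.57225e-06) + (5.95374e-07) + (-9.9229e-08) + (1.65382e-08)
Sum = 51828150.86
Rounded to 6 significant figures: 5.18282e+07

5.18282e+07


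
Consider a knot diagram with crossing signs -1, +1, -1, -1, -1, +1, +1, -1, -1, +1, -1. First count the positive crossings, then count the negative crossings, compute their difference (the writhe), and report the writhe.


Step 1: Count positive crossings (+1).
Positive crossings: 4
Step 2: Count negative crossings (-1).
Negative crossings: 7
Step 3: Writhe = (positive) - (negative)
w = 4 - 7 = -3
Step 4: |w| = 3, and w is negative

-3


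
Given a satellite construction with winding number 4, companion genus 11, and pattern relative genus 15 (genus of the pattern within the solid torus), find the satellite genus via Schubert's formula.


Schubert: g(satellite) = g_rel(pattern) + |winding| * g(companion),
where g_rel(pattern) is the genus of the pattern relative to the solid torus.
= 15 + 4 * 11
= 15 + 44 = 59

59


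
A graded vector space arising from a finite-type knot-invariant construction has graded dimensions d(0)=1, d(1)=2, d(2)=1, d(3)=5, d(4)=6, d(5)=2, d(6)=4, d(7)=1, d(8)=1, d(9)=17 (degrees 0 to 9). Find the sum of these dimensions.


Total dimension = d(0) + d(1) + ... + d(9)
= 1 + 2 + 1 + 5 + 6 + 2 + 4 + 1 + 1 + 17
= 40

40


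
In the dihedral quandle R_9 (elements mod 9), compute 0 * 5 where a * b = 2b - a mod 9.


0 * 5 = 2*5 - 0 mod 9
= 10 - 0 mod 9
= 10 mod 9 = 1

1


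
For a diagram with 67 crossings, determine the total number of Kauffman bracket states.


Each crossing contributes 2 choices (A-smoothing or B-smoothing).
Total states = 2^67 = 147573952589676412928

147573952589676412928


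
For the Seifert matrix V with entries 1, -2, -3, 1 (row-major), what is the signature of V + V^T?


Step 1: V + V^T = [[2, -5], [-5, 2]]
Step 2: trace = 4, det = -21
Step 3: Discriminant = 4^2 - 4*(-21) = 100
Step 4: Eigenvalues: 7, -3
Step 5: Signature = (# positive eigenvalues) - (# negative eigenvalues) = 0

0


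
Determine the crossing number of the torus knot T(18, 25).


For a torus knot T(p, q) with gcd(p,q)=1,
the crossing number is min(p*(q-1), q*(p-1)).
p*(q-1) = 18*24 = 432
q*(p-1) = 25*17 = 425
min(432, 425) = 425

425


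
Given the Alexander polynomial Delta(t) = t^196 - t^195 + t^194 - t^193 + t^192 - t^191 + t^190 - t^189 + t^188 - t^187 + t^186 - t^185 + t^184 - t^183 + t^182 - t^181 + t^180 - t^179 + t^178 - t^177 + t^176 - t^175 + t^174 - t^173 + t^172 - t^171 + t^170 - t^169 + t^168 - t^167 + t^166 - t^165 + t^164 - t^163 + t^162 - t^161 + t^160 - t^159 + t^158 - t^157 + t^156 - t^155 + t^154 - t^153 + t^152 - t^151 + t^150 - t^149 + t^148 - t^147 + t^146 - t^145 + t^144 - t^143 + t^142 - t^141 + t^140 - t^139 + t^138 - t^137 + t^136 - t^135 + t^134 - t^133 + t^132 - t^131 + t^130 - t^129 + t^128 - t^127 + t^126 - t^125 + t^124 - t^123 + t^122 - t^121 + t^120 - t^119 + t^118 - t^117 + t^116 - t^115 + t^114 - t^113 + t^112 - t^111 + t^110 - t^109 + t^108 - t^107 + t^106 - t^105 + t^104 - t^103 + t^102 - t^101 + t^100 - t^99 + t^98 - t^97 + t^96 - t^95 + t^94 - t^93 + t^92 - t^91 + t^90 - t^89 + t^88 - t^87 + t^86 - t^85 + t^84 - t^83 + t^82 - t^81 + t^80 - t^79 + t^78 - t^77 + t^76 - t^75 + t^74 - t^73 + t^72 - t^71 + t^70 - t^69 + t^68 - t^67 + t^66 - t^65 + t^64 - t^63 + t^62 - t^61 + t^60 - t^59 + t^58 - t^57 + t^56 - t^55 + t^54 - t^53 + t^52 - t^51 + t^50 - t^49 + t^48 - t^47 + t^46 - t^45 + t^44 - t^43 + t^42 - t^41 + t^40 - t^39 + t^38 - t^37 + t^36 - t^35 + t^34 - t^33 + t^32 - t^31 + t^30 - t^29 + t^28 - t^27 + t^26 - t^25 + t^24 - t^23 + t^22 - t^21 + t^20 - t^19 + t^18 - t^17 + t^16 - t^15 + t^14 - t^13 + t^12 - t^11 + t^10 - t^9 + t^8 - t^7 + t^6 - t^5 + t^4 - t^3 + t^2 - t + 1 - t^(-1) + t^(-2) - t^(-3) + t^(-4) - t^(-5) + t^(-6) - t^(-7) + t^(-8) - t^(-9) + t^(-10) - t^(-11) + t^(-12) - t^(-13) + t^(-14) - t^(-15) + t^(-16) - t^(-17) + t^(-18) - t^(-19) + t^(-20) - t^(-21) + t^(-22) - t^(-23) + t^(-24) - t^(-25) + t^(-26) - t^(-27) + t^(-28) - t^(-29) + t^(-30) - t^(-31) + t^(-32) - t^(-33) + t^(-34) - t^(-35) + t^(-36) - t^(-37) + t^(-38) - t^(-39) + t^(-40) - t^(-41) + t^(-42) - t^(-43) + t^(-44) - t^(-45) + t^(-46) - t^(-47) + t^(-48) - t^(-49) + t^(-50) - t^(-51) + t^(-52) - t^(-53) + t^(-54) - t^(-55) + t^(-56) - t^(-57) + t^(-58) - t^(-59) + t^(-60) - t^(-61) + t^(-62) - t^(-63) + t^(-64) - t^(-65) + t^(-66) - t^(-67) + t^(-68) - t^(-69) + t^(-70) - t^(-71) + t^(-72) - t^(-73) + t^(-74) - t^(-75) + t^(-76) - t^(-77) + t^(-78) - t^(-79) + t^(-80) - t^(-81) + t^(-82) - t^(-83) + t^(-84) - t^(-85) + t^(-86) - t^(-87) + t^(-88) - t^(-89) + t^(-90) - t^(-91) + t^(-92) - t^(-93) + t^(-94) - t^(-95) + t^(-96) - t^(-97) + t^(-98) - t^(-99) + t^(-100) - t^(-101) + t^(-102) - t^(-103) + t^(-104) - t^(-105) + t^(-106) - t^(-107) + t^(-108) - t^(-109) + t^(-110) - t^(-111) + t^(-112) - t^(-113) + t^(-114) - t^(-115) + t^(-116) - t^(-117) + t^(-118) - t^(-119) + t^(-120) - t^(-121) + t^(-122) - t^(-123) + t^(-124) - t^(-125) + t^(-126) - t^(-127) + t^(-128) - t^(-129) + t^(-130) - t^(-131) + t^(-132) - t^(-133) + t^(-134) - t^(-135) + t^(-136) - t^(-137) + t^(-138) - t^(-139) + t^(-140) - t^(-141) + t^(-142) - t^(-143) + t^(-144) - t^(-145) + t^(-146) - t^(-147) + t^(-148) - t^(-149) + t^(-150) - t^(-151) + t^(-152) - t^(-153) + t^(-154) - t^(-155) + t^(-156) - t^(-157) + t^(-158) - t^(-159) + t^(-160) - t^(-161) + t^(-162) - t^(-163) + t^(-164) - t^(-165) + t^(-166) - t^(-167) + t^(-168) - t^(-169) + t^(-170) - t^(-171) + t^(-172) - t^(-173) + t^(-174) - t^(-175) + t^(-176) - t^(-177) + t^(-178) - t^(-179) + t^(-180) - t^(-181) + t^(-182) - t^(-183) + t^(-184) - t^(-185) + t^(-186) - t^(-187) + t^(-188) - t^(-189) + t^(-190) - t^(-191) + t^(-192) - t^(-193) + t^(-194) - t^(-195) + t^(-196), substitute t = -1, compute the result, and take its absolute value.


Step 1: The polynomial has 393 terms with alternating signs, exponents from 196 down to -196.
Step 2: Substitute t = -1. The i-th term has coefficient (-1)^i and exponent (m-i),
  so its value is (-1)^i * (-1)^(m-i) = (-1)^m = 1 for every i.
Step 3: All 393 terms equal 1, so Delta(-1) = 393 * (1) = 393
Step 4: |Delta(-1)| = 393

393


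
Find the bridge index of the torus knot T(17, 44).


The bridge number of T(p,q) is min(p,q).
min(17, 44) = 17

17


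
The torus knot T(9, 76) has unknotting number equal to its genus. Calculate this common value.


For a torus knot T(p,q), both the unknotting number and genus equal (p-1)(q-1)/2.
= (9-1)(76-1)/2
= 8*75/2
= 600/2 = 300

300


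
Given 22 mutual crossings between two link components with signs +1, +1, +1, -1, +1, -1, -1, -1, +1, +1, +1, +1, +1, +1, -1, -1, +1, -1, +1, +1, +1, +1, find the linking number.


Step 1: Count positive crossings: 15
Step 2: Count negative crossings: 7
Step 3: Sum of signs = 15 - 7 = 8
Step 4: Linking number = sum/2 = 8/2 = 4

4


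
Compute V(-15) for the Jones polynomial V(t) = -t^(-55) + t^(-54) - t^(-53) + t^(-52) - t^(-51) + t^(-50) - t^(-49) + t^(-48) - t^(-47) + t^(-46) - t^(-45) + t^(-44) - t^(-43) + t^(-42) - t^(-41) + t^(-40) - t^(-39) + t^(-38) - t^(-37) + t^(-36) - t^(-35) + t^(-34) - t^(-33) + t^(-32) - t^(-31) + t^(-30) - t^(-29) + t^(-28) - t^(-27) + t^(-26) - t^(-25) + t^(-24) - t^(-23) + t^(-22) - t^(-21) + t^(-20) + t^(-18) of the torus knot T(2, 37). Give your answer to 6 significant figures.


Substituting t = -15 into V(t) = -t^(-55) + t^(-54) - t^(-53) + t^(-52) - t^(-51) + t^(-50) - t^(-49) + t^(-48) - t^(-47) + t^(-46) - t^(-45) + t^(-44) - t^(-43) + t^(-42) - t^(-41) + t^(-40) - t^(-39) + t^(-38) - t^(-37) + t^(-36) - t^(-35) + t^(-34) - t^(-33) + t^(-32) - t^(-31) + t^(-30) - t^(-29) + t^(-28) - t^(-27) + t^(-26) - t^(-25) + t^(-24) - t^(-23) + t^(-22) - t^(-21) + t^(-20) + t^(-18):
  (-)t^(-55) = 2.06529e-65
  (+)t^(-54) = 3.09793e-64
  (-)t^(-53) = 4.6469e-63
  (+)t^(-52) = 6.97035e-62
  (-)t^(-51) = 1.04555e-60
  (+)t^(-50) = 1.56833e-59
  (-)t^(-49) = 2.35249e-58
  (+)t^(-48) = 3.52874e-57
  (-)t^(-47) = 5.29311e-56
  (+)t^(-46) = 7.93966e-55
  (-)t^(-45) = 1.19095e-53
  (+)t^(-44) = 1.78642e-52
  (-)t^(-43) = 2.67964e-51
  (+)t^(-42) = 4.01945e-50
  (-)t^(-41) = 6.02918e-49
  (+)t^(-40) = 9.04377e-48
  (-)t^(-39) = 1.35657e-46
  (+)t^(-38) = 2.03485e-45
  (-)t^(-37) = 3.05227e-44
  (+)t^(-36) = 4.57841e-43
  (-)t^(-35) = 6.86761e-42
  (+)t^(-34) = 1.03014e-40
  (-)t^(-33) = 1.54521e-39
  (+)t^(-32) = 2.31782e-38
  (-)t^(-31) = 3.47673e-37
  (+)t^(-30) = 5.2151e-36
  (-)t^(-29) = 7.82264e-35
  (+)t^(-28) = 1.1734e-33
  (-)t^(-27) = 1.76009e-32
  (+)t^(-26) = 2.64014e-31
  (-)t^(-25) = 3.96021e-30
  (+)t^(-24) = 5.94032e-29
  (-)t^(-23) = 8.91048e-28
  (+)t^(-22) = 1.33657e-26
  (-)t^(-21) = 2.00486e-25
  (+)t^(-20) = 3.00729e-24
  (+)t^(-18) = 6.76639e-22
Sum = (2.06529e-65) + (3.09793e-64) + (4.6469e-63) + (6.97035e-62) + (1.04555e-60) + (1.56833e-59) + (2.35249e-58) + (3.52874e-57) + (5.29311e-56) + (7.93966e-55) + (1.19095e-53) + (1.78642e-52) + (2.67964e-51) + (4.01945e-50) + (6.02918e-49) + (9.04377e-48) + (1.35657e-46) + (2.03485e-45) + (3.05227e-44) + (4.57841e-43) + (6.86761e-42) + (1.03014e-40) + (1.54521e-39) + (2.31782e-38) + (3.47673e-37) + (5.2151e-36) + (7.82264e-35) + (1.1734e-33) + (1.76009e-32) + (2.64014e-31) + (3.96021e-30) + (5.94032e-29) + (8.91048e-28) + (1.33657e-26) + (2.00486e-25) + (3.00729e-24) + (6.76639e-22)
= 6.798615774e-22
Rounded to 6 significant figures: 6.79862e-22

6.79862e-22


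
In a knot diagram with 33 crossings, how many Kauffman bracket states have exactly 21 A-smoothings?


We choose which 21 of 33 crossings get A-smoothings.
C(33, 21) = 33! / (21! * 12!)
= 354817320

354817320


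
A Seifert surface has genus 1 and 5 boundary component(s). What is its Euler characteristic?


chi = 2 - 2g - b
= 2 - 2*1 - 5
= 2 - 2 - 5 = -5

-5


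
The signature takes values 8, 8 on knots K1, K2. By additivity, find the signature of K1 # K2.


The signature is additive under connected sum.
signature(K1 # K2) = (8) + (8)
= 16

16


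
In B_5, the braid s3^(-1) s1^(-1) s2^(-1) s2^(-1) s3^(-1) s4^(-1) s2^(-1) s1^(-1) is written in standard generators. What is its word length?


The word length counts the number of generators (including inverses).
Listing each generator: s3^(-1), s1^(-1), s2^(-1), s2^(-1), s3^(-1), s4^(-1), s2^(-1), s1^(-1)
There are 8 generators in this braid word.

8


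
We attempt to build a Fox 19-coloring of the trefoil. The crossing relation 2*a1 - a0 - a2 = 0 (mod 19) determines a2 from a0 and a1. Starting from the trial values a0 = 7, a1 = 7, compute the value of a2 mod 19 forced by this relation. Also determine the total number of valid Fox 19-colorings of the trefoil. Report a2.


Step 1: Apply the given crossing relation 2*a1 - a0 - a2 = 0 (mod 19).
  a2 = 2*a1 - a0 mod 19
  a2 = 2*7 - 7 mod 19
  a2 = 14 - 7 mod 19
  a2 = 7 mod 19 = 7
Step 2: The trefoil has determinant 3.
  Number of Fox p-colorings (p prime) is p^2 if p = 3, else p.
  Since 19 does not divide 3, only trivial (constant) colorings exist.
  (Here a0 = a1 = a2 = 7, the constant coloring, which is valid.)
  Total colorings = 19
Step 3: a2 = 7, total Fox 19-colorings = 19

7


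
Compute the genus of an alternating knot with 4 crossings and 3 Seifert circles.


For alternating knots, g = (c - s + 1)/2.
= (4 - 3 + 1)/2
= 2/2 = 1

1


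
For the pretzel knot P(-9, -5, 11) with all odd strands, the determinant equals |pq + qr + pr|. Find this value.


Step 1: Compute pq + qr + pr.
pq = (-9)*(-5) = 45
qr = (-5)*11 = -55
pr = (-9)*11 = -99
pq + qr + pr = 45 + (-55) + (-99) = -109
Step 2: Take absolute value.
det(P(-9,-5,11)) = |-109| = 109

109


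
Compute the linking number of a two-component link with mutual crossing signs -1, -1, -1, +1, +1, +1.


Step 1: Count positive crossings: 3
Step 2: Count negative crossings: 3
Step 3: Sum of signs = 3 - 3 = 0
Step 4: Linking number = sum/2 = 0/2 = 0

0


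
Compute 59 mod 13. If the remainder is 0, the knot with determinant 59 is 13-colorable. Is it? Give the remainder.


Step 1: A knot is p-colorable if and only if p divides its determinant.
Step 2: Compute 59 mod 13.
59 = 4 * 13 + 7
Step 3: 59 mod 13 = 7
Step 4: The knot is 13-colorable: no

7


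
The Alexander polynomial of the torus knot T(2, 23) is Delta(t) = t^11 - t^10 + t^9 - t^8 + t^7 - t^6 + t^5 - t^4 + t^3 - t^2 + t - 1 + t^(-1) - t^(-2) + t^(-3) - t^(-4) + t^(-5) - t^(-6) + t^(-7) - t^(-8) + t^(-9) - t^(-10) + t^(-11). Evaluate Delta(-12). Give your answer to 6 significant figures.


Substituting t = -12 into Delta(t) = t^11 - t^10 + t^9 - t^8 + t^7 - t^6 + t^5 - t^4 + t^3 - t^2 + t - 1 + t^(-1) - t^(-2) + t^(-3) - t^(-4) + t^(-5) - t^(-6) + t^(-7) - t^(-8) + t^(-9) - t^(-10) + t^(-11):
Term values: (-743008370688) + (-61917364224) + (-5159780352) + (-429981696) + (-35831808) + (-2985984) + (-248832) + (-20736) + (-1728) + (-144) + (-12) + (-1) + (-0.0833333) + (-0.00694444) + (-0.000578704) + (-4.82253e-05) + (-4.01878e-06) + (-3.34898e-07) + (-2.79082e-08) + (-2.32568e-09) + (-1.93807e-10) + (-1.61506e-11) + (-1.34588e-12)
Sum = -8.105545862e+11
Rounded to 6 significant figures: -8.10555e+11

-8.10555e+11


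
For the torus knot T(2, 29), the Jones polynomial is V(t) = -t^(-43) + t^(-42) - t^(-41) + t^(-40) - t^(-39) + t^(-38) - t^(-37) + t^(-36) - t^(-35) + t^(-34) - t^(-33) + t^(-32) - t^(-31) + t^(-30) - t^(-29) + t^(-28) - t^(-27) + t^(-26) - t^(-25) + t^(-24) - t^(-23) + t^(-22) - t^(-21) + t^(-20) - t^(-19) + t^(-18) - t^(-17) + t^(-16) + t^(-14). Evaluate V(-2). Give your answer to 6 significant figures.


Substituting t = -2 into V(t) = -t^(-43) + t^(-42) - t^(-41) + t^(-40) - t^(-39) + t^(-38) - t^(-37) + t^(-36) - t^(-35) + t^(-34) - t^(-33) + t^(-32) - t^(-31) + t^(-30) - t^(-29) + t^(-28) - t^(-27) + t^(-26) - t^(-25) + t^(-24) - t^(-23) + t^(-22) - t^(-21) + t^(-20) - t^(-19) + t^(-18) - t^(-17) + t^(-16) + t^(-14):
  (-)t^(-43) = 1.13687e-13
  (+)t^(-42) = 2.27374e-13
  (-)t^(-41) = 4.54747e-13
  (+)t^(-40) = 9.09495e-13
  (-)t^(-39) = 1.81899e-12
  (+)t^(-38) = 3.63798e-12
  (-)t^(-37) = 7.27596e-12
  (+)t^(-36) = 1.45519e-11
  (-)t^(-35) = 2.91038e-11
  (+)t^(-34) = 5.82077e-11
  (-)t^(-33) = 1.16415e-10
  (+)t^(-32) = 2.32831e-10
  (-)t^(-31) = 4.65661e-10
  (+)t^(-30) = 9.31323e-10
  (-)t^(-29) = 1.86265e-09
  (+)t^(-28) = 3.72529e-09
  (-)t^(-27) = 7.45058e-09
  (+)t^(-26) = 1.49012e-08
  (-)t^(-25) = 2.98023e-08
  (+)t^(-24) = 5.96046e-08
  (-)t^(-23) = 1.19209e-07
  (+)t^(-22) = 2.38419e-07
  (-)t^(-21) = 4.76837e-07
  (+)t^(-20) = 9.53674e-07
  (-)t^(-19) = 1.90735e-06
  (+)t^(-18) = 3.8147e-06
  (-)t^(-17) = 7.62939e-06
  (+)t^(-16) = 1.52588e-05
  (+)t^(-14) = 6.10352e-05
Sum = (1.13687e-13) + (2.27374e-13) + (4.54747e-13) + (9.09495e-13) + (1.81899e-12) + (3.63798e-12) + (7.27596e-12) + (1.45519e-11) + (2.91038e-11) + (5.82077e-11) + (1.16415e-10) + (2.32831e-10) + (4.65661e-10) + (9.31323e-10) + (1.86265e-09) + (3.72529e-09) + (7.45058e-09) + (1.49012e-08) + (2.98023e-08) + (5.96046e-08) + (1.19209e-07) + (2.38419e-07) + (4.76837e-07) + (9.53674e-07) + (1.90735e-06) + (3.8147e-06) + (7.62939e-06) + (1.52588e-05) + (6.10352e-05)
= 9.155273426e-05
Rounded to 6 significant figures: 9.15527e-05

9.15527e-05


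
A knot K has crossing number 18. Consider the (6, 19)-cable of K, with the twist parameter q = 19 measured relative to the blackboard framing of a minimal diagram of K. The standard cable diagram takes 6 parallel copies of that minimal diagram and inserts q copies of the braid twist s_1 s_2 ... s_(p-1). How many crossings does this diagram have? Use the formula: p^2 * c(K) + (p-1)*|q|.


Step 1: Each of the c(K) crossings of the companion diagram becomes p*p = p^2 crossings among the p parallel strands, and each of the |q| twists s_1 s_2 ... s_(p-1) adds (p-1) crossings.
  Crossings = p^2 * c(K) + (p-1)*|q|
Step 2: = 6^2 * 18 + (6-1)*19
Step 3: = 36*18 + 5*19
Step 4: = 648 + 95 = 743

743


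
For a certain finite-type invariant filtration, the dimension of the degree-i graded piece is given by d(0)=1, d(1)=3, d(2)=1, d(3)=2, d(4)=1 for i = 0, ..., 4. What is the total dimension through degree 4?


Total dimension = d(0) + d(1) + ... + d(4)
= 1 + 3 + 1 + 2 + 1
= 8

8


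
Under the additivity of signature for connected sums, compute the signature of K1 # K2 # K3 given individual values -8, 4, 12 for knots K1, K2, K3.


The signature is additive under connected sum.
signature(K1 # K2 # K3) = (-8) + (4) + (12)
= 8

8


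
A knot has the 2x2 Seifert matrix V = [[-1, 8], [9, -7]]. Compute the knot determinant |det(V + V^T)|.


Step 1: Form V + V^T where V = [[-1, 8], [9, -7]]
  V^T = [[-1, 9], [8, -7]]
  V + V^T = [[-2, 17], [17, -14]]
Step 2: det(V + V^T) = (-2)*(-14) - 17*17
  = 28 - 289 = -261
Step 3: Knot determinant = |det(V + V^T)| = |-261| = 261

261


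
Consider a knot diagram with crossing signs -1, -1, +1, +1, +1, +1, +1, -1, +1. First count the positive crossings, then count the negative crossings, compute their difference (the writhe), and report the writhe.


Step 1: Count positive crossings (+1).
Positive crossings: 6
Step 2: Count negative crossings (-1).
Negative crossings: 3
Step 3: Writhe = (positive) - (negative)
w = 6 - 3 = 3
Step 4: |w| = 3, and w is positive

3


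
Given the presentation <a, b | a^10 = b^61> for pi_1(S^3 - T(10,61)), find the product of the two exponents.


The relation is a^10 = b^61.
Product of exponents = 10 * 61
= 610

610


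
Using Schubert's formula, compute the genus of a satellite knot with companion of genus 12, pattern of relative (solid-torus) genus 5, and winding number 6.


Schubert: g(satellite) = g_rel(pattern) + |winding| * g(companion),
where g_rel(pattern) is the genus of the pattern relative to the solid torus.
= 5 + 6 * 12
= 5 + 72 = 77

77


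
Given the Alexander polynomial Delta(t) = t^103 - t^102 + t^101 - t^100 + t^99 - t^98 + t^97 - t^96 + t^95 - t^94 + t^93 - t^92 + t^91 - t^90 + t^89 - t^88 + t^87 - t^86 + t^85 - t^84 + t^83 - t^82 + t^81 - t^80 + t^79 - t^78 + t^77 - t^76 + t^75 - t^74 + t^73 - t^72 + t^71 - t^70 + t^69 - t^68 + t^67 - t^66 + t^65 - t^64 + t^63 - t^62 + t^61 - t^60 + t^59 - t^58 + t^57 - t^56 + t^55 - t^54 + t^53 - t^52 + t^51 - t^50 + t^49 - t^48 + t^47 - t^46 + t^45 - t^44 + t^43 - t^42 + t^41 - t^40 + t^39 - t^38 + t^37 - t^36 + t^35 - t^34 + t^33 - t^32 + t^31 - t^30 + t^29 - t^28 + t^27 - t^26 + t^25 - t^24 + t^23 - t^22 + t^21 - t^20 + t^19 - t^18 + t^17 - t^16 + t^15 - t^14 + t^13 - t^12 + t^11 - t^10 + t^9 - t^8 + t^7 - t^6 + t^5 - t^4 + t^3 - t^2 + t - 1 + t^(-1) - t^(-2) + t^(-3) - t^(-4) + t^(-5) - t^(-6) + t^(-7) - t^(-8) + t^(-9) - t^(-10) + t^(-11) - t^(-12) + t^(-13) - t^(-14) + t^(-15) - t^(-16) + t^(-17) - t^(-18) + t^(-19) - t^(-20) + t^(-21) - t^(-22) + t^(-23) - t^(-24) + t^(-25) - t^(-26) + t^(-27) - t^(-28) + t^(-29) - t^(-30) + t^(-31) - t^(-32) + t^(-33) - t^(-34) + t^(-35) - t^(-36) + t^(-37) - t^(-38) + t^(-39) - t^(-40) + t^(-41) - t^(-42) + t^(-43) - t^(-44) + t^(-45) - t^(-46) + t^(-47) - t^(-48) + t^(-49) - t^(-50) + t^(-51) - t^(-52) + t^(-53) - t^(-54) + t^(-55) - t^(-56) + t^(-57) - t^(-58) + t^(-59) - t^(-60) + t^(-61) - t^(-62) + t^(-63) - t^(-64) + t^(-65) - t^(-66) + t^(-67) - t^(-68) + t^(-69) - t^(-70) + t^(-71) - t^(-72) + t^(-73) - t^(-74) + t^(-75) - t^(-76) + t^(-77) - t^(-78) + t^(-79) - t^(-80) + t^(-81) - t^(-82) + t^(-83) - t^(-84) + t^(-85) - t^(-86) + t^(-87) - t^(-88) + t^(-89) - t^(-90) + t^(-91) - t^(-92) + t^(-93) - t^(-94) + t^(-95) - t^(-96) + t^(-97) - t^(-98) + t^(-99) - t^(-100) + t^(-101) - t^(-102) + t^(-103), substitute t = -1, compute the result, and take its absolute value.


Step 1: The polynomial has 207 terms with alternating signs, exponents from 103 down to -103.
Step 2: Substitute t = -1. The i-th term has coefficient (-1)^i and exponent (m-i),
  so its value is (-1)^i * (-1)^(m-i) = (-1)^m = -1 for every i.
Step 3: All 207 terms equal -1, so Delta(-1) = 207 * (-1) = -207
Step 4: |Delta(-1)| = 207

207


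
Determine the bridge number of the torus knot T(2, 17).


The bridge number of T(p,q) is min(p,q).
min(2, 17) = 2

2


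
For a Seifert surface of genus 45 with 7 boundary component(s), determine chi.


chi = 2 - 2g - b
= 2 - 2*45 - 7
= 2 - 90 - 7 = -95

-95


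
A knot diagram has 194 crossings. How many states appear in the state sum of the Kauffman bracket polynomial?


Each crossing contributes 2 choices (A-smoothing or B-smoothing).
Total states = 2^194 = 25108406941546723055343157692830665664409421777856138051584

25108406941546723055343157692830665664409421777856138051584


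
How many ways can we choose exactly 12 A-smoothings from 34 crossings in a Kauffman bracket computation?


We choose which 12 of 34 crossings get A-smoothings.
C(34, 12) = 34! / (12! * 22!)
= 548354040

548354040


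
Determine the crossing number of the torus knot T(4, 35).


For a torus knot T(p, q) with gcd(p,q)=1,
the crossing number is min(p*(q-1), q*(p-1)).
p*(q-1) = 4*34 = 136
q*(p-1) = 35*3 = 105
min(136, 105) = 105

105


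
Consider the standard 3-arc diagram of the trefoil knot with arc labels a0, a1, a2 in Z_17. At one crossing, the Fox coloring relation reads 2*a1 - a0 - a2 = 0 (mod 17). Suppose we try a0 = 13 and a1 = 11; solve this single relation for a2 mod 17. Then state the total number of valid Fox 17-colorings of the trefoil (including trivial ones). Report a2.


Step 1: Apply the given crossing relation 2*a1 - a0 - a2 = 0 (mod 17).
  a2 = 2*a1 - a0 mod 17
  a2 = 2*11 - 13 mod 17
  a2 = 22 - 13 mod 17
  a2 = 9 mod 17 = 9
Step 2: The trefoil has determinant 3.
  Number of Fox p-colorings (p prime) is p^2 if p = 3, else p.
  Since 17 does not divide 3, only trivial (constant) colorings exist.
  (So the trial a0 = 13, a1 = 11 with a0 != a1 does NOT extend to a valid coloring of the whole trefoil: the other two crossing relations require 3*(a1 - a0) = 0 (mod 17), which fails.)
  Total colorings = 17
Step 3: a2 = 9, total Fox 17-colorings = 17

9


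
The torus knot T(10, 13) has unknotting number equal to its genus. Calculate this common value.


For a torus knot T(p,q), both the unknotting number and genus equal (p-1)(q-1)/2.
= (10-1)(13-1)/2
= 9*12/2
= 108/2 = 54

54


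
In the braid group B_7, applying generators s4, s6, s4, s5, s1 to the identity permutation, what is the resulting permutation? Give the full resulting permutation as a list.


Starting with identity [1, 2, 3, 4, 5, 6, 7].
Apply generators in sequence:
  After s4: [1, 2, 3, 5, 4, 6, 7]
  After s6: [1, 2, 3, 5, 4, 7, 6]
  After s4: [1, 2, 3, 4, 5, 7, 6]
  After s5: [1, 2, 3, 4, 7, 5, 6]
  After s1: [2, 1, 3, 4, 7, 5, 6]
Final permutation: [2, 1, 3, 4, 7, 5, 6]

[2, 1, 3, 4, 7, 5, 6]


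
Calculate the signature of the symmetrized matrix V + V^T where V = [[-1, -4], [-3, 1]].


Step 1: V + V^T = [[-2, -7], [-7, 2]]
Step 2: trace = 0, det = -53
Step 3: Discriminant = 0^2 - 4*(-53) = 212
Step 4: Eigenvalues: 7.28011, -7.28011
Step 5: Signature = (# positive eigenvalues) - (# negative eigenvalues) = 0

0


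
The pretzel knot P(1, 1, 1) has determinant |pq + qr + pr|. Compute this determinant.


Step 1: Compute pq + qr + pr.
pq = 1*1 = 1
qr = 1*1 = 1
pr = 1*1 = 1
pq + qr + pr = 1 + 1 + 1 = 3
Step 2: Take absolute value.
det(P(1,1,1)) = |3| = 3

3


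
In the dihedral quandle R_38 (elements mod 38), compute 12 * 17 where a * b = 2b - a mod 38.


12 * 17 = 2*17 - 12 mod 38
= 34 - 12 mod 38
= 22 mod 38 = 22

22


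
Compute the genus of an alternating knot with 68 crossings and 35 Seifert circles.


For alternating knots, g = (c - s + 1)/2.
= (68 - 35 + 1)/2
= 34/2 = 17

17


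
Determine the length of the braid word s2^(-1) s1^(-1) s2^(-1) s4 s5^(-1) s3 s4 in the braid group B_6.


The word length counts the number of generators (including inverses).
Listing each generator: s2^(-1), s1^(-1), s2^(-1), s4, s5^(-1), s3, s4
There are 7 generators in this braid word.

7


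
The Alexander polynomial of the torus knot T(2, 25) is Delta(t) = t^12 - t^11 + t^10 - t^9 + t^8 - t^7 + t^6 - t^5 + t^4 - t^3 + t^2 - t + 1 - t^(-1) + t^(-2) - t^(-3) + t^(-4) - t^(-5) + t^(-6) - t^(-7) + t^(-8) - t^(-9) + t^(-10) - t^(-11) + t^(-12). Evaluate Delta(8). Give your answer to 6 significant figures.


Substituting t = 8 into Delta(t) = t^12 - t^11 + t^10 - t^9 + t^8 - t^7 + t^6 - t^5 + t^4 - t^3 + t^2 - t + 1 - t^(-1) + t^(-2) - t^(-3) + t^(-4) - t^(-5) + t^(-6) - t^(-7) + t^(-8) - t^(-9) + t^(-10) - t^(-11) + t^(-12):
Term values: (68719476736) + (-8589934592) + (1073741824) + (-134217728) + (16777216) + (-2097152) + (262144) + (-32768) + (4096) + (-512) + (64) + (-8) + (1) + (-0.125) + (0.015625) + (-0.00195312) + (0.000244141) + (-3.05176e-05) + (3.8147e-06) + (-4.76837e-07) + (5.96046e-08) + (-7.45058e-09) + (9.31323e-10) + (-1.16415e-10) + (1.45519e-11)
Sum = 6.108397932e+10
Rounded to 6 significant figures: 6.1084e+10

6.1084e+10


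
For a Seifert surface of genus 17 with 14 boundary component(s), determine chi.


chi = 2 - 2g - b
= 2 - 2*17 - 14
= 2 - 34 - 14 = -46

-46


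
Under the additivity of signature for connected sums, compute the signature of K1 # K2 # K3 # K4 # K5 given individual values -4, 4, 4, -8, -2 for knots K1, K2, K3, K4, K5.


The signature is additive under connected sum.
signature(K1 # K2 # K3 # K4 # K5) = (-4) + (4) + (4) + (-8) + (-2)
= -6

-6


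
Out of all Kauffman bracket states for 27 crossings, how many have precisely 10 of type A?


We choose which 10 of 27 crossings get A-smoothings.
C(27, 10) = 27! / (10! * 17!)
= 8436285

8436285


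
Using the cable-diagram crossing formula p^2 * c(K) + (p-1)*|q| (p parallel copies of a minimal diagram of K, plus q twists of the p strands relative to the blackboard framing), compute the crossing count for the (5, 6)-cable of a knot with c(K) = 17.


Step 1: Each of the c(K) crossings of the companion diagram becomes p*p = p^2 crossings among the p parallel strands, and each of the |q| twists s_1 s_2 ... s_(p-1) adds (p-1) crossings.
  Crossings = p^2 * c(K) + (p-1)*|q|
Step 2: = 5^2 * 17 + (5-1)*6
Step 3: = 25*17 + 4*6
Step 4: = 425 + 24 = 449

449


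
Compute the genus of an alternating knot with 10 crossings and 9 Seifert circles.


For alternating knots, g = (c - s + 1)/2.
= (10 - 9 + 1)/2
= 2/2 = 1

1


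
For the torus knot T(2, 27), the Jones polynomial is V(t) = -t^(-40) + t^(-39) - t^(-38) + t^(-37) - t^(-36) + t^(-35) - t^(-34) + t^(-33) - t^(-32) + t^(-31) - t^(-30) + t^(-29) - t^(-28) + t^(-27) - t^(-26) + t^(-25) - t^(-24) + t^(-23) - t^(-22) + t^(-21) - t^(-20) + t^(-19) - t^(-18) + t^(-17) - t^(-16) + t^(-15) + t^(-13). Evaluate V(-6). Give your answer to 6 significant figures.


Substituting t = -6 into V(t) = -t^(-40) + t^(-39) - t^(-38) + t^(-37) - t^(-36) + t^(-35) - t^(-34) + t^(-33) - t^(-32) + t^(-31) - t^(-30) + t^(-29) - t^(-28) + t^(-27) - t^(-26) + t^(-25) - t^(-24) + t^(-23) - t^(-22) + t^(-21) - t^(-20) + t^(-19) - t^(-18) + t^(-17) - t^(-16) + t^(-15) + t^(-13):
  (-)t^(-40) = -7.48083e-32
  (+)t^(-39) = -4.4885e-31
  (-)t^(-38) = -2.6931e-30
  (+)t^(-37) = -1.61586e-29
  (-)t^(-36) = -9.69516e-29
  (+)t^(-35) = -5.8171e-28
  (-)t^(-34) = -3.49026e-27
  (+)t^(-33) = -2.09415e-26
  (-)t^(-32) = -1.25649e-25
  (+)t^(-31) = -7.53896e-25
  (-)t^(-30) = -4.52337e-24
  (+)t^(-29) = -2.71402e-23
  (-)t^(-28) = -1.62841e-22
  (+)t^(-27) = -9.77049e-22
  (-)t^(-26) = -5.86229e-21
  (+)t^(-25) = -3.51738e-20
  (-)t^(-24) = -2.11043e-19
  (+)t^(-23) = -1.26626e-18
  (-)t^(-22) = -7.59753e-18
  (+)t^(-21) = -4.55852e-17
  (-)t^(-20) = -2.73511e-16
  (+)t^(-19) = -1.64107e-15
  (-)t^(-18) = -9.8464e-15
  (+)t^(-17) = -5.90784e-14
  (-)t^(-16) = -3.5447e-13
  (+)t^(-15) = -2.12682e-12
  (+)t^(-13) = -7.65656e-11
Sum = (-7.48083e-32) + (-4.4885e-31) + (-2.6931e-30) + (-1.61586e-29) + (-9.69516e-29) + (-5.8171e-28) + (-3.49026e-27) + (-2.09415e-26) + (-1.25649e-25) + (-7.53896e-25) + (-4.52337e-24) + (-2.71402e-23) + (-1.62841e-22) + (-9.77049e-22) + (-5.86229e-21) + (-3.51738e-20) + (-2.11043e-19) + (-1.26626e-18) + (-7.59753e-18) + (-4.55852e-17) + (-2.73511e-16) + (-1.64107e-15) + (-9.8464e-15) + (-5.90784e-14) + (-3.5447e-13) + (-2.12682e-12) + (-7.65656e-11)
= -7.911779666e-11
Rounded to 6 significant figures: -7.91178e-11

-7.91178e-11


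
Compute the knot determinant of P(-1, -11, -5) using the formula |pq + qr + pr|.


Step 1: Compute pq + qr + pr.
pq = (-1)*(-11) = 11
qr = (-11)*(-5) = 55
pr = (-1)*(-5) = 5
pq + qr + pr = 11 + 55 + 5 = 71
Step 2: Take absolute value.
det(P(-1,-11,-5)) = |71| = 71

71


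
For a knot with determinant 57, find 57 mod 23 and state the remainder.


Step 1: A knot is p-colorable if and only if p divides its determinant.
Step 2: Compute 57 mod 23.
57 = 2 * 23 + 11
Step 3: 57 mod 23 = 11
Step 4: The knot is 23-colorable: no

11


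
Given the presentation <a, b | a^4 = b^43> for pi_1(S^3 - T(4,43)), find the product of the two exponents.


The relation is a^4 = b^43.
Product of exponents = 4 * 43
= 172

172


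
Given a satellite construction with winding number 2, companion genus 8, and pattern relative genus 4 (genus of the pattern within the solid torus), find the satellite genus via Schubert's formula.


Schubert: g(satellite) = g_rel(pattern) + |winding| * g(companion),
where g_rel(pattern) is the genus of the pattern relative to the solid torus.
= 4 + 2 * 8
= 4 + 16 = 20

20


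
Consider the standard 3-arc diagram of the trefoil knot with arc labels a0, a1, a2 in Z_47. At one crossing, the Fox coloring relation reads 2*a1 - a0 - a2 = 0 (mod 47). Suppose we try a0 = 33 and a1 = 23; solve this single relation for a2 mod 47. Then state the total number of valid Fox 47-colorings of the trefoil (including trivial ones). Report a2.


Step 1: Apply the given crossing relation 2*a1 - a0 - a2 = 0 (mod 47).
  a2 = 2*a1 - a0 mod 47
  a2 = 2*23 - 33 mod 47
  a2 = 46 - 33 mod 47
  a2 = 13 mod 47 = 13
Step 2: The trefoil has determinant 3.
  Number of Fox p-colorings (p prime) is p^2 if p = 3, else p.
  Since 47 does not divide 3, only trivial (constant) colorings exist.
  (So the trial a0 = 33, a1 = 23 with a0 != a1 does NOT extend to a valid coloring of the whole trefoil: the other two crossing relations require 3*(a1 - a0) = 0 (mod 47), which fails.)
  Total colorings = 47
Step 3: a2 = 13, total Fox 47-colorings = 47

13


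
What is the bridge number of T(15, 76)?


The bridge number of T(p,q) is min(p,q).
min(15, 76) = 15

15


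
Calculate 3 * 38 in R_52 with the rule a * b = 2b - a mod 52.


3 * 38 = 2*38 - 3 mod 52
= 76 - 3 mod 52
= 73 mod 52 = 21

21


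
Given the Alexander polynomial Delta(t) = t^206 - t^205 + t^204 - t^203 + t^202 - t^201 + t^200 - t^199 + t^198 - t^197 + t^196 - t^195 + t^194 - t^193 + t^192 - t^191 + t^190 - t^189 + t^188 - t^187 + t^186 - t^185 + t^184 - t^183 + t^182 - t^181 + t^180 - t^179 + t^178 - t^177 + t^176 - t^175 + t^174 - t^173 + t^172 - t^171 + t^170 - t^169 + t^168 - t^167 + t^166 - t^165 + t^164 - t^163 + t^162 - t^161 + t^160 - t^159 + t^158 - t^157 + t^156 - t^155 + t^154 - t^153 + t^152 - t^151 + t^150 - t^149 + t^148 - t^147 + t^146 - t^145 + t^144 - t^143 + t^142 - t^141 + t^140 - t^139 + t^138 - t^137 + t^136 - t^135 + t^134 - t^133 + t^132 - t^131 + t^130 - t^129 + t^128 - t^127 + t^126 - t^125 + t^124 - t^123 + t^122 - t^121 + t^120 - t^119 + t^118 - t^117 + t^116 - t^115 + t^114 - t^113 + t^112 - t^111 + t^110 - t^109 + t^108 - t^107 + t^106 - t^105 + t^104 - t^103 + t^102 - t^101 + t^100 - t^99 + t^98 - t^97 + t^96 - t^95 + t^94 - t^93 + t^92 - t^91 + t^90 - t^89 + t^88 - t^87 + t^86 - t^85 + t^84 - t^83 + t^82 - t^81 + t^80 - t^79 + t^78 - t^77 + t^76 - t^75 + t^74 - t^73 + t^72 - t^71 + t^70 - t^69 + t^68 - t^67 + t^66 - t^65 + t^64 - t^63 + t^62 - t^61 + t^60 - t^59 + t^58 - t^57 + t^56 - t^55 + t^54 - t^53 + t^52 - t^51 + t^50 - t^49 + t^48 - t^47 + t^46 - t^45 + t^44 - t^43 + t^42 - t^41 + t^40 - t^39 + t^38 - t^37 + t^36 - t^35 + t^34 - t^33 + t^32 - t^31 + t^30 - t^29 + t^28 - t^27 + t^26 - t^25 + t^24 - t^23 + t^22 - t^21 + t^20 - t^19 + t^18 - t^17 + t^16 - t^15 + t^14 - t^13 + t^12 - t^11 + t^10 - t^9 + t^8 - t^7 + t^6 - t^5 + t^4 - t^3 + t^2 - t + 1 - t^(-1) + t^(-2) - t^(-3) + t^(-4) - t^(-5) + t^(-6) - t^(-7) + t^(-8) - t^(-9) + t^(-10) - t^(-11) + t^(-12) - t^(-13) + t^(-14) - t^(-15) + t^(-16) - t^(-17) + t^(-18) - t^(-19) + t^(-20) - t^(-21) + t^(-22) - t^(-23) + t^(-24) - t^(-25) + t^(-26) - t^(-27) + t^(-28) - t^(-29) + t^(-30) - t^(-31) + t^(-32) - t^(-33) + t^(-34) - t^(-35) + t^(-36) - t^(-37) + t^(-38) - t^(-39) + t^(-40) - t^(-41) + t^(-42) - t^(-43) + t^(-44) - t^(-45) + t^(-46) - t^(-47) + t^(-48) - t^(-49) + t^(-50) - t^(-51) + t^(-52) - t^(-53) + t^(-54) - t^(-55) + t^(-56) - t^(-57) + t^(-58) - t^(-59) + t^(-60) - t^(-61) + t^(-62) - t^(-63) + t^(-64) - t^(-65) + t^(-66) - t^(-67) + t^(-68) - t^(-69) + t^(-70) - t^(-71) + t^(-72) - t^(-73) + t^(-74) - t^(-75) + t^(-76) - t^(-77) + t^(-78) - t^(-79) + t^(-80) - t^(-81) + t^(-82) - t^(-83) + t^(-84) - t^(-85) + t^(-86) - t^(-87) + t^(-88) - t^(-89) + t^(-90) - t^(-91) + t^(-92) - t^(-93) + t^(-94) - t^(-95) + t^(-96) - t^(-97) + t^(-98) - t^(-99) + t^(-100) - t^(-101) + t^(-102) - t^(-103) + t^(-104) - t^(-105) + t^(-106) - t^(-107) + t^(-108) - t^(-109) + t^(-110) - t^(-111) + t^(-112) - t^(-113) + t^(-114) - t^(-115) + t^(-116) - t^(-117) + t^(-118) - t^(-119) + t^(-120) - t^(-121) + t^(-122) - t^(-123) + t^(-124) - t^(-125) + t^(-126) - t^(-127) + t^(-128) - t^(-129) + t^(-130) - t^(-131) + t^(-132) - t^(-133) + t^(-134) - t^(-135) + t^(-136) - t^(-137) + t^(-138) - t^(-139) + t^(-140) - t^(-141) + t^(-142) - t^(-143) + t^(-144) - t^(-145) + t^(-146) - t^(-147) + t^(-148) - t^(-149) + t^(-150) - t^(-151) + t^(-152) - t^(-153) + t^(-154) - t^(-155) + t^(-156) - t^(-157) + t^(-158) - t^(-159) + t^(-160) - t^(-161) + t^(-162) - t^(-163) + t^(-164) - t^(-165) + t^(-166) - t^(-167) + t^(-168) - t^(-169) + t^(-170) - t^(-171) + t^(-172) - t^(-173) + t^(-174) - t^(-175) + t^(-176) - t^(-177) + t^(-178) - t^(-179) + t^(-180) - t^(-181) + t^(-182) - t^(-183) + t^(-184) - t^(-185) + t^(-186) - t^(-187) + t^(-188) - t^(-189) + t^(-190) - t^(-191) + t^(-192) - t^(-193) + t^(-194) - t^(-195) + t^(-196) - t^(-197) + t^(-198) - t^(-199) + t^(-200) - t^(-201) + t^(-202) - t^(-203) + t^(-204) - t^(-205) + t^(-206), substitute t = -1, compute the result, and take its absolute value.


Step 1: The polynomial has 413 terms with alternating signs, exponents from 206 down to -206.
Step 2: Substitute t = -1. The i-th term has coefficient (-1)^i and exponent (m-i),
  so its value is (-1)^i * (-1)^(m-i) = (-1)^m = 1 for every i.
Step 3: All 413 terms equal 1, so Delta(-1) = 413 * (1) = 413
Step 4: |Delta(-1)| = 413

413


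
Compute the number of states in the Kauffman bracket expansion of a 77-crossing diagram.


Each crossing contributes 2 choices (A-smoothing or B-smoothing).
Total states = 2^77 = 151115727451828646838272

151115727451828646838272


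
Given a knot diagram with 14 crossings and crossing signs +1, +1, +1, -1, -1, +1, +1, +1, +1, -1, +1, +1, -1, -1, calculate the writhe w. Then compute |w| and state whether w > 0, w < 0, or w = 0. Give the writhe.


Step 1: Count positive crossings (+1).
Positive crossings: 9
Step 2: Count negative crossings (-1).
Negative crossings: 5
Step 3: Writhe = (positive) - (negative)
w = 9 - 5 = 4
Step 4: |w| = 4, and w is positive

4


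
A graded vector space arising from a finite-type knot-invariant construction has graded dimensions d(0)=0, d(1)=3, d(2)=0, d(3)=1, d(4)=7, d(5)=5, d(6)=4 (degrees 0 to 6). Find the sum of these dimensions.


Total dimension = d(0) + d(1) + ... + d(6)
= 0 + 3 + 0 + 1 + 7 + 5 + 4
= 20

20


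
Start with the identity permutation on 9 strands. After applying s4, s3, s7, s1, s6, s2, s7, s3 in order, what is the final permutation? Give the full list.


Starting with identity [1, 2, 3, 4, 5, 6, 7, 8, 9].
Apply generators in sequence:
  After s4: [1, 2, 3, 5, 4, 6, 7, 8, 9]
  After s3: [1, 2, 5, 3, 4, 6, 7, 8, 9]
  After s7: [1, 2, 5, 3, 4, 6, 8, 7, 9]
  After s1: [2, 1, 5, 3, 4, 6, 8, 7, 9]
  After s6: [2, 1, 5, 3, 4, 8, 6, 7, 9]
  After s2: [2, 5, 1, 3, 4, 8, 6, 7, 9]
  After s7: [2, 5, 1, 3, 4, 8, 7, 6, 9]
  After s3: [2, 5, 3, 1, 4, 8, 7, 6, 9]
Final permutation: [2, 5, 3, 1, 4, 8, 7, 6, 9]

[2, 5, 3, 1, 4, 8, 7, 6, 9]


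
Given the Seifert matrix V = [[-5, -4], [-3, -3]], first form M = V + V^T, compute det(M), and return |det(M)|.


Step 1: Form V + V^T where V = [[-5, -4], [-3, -3]]
  V^T = [[-5, -3], [-4, -3]]
  V + V^T = [[-10, -7], [-7, -6]]
Step 2: det(V + V^T) = (-10)*(-6) - (-7)*(-7)
  = 60 - 49 = 11
Step 3: Knot determinant = |det(V + V^T)| = |11| = 11

11


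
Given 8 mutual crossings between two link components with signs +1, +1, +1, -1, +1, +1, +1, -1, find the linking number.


Step 1: Count positive crossings: 6
Step 2: Count negative crossings: 2
Step 3: Sum of signs = 6 - 2 = 4
Step 4: Linking number = sum/2 = 4/2 = 2

2


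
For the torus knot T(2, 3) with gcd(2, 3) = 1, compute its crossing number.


For a torus knot T(p, q) with gcd(p,q)=1,
the crossing number is min(p*(q-1), q*(p-1)).
p*(q-1) = 2*2 = 4
q*(p-1) = 3*1 = 3
min(4, 3) = 3

3


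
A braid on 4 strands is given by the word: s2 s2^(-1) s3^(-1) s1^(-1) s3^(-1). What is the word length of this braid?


The word length counts the number of generators (including inverses).
Listing each generator: s2, s2^(-1), s3^(-1), s1^(-1), s3^(-1)
There are 5 generators in this braid word.

5


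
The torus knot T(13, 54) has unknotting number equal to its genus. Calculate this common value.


For a torus knot T(p,q), both the unknotting number and genus equal (p-1)(q-1)/2.
= (13-1)(54-1)/2
= 12*53/2
= 636/2 = 318

318


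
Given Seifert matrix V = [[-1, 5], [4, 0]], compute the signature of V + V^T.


Step 1: V + V^T = [[-2, 9], [9, 0]]
Step 2: trace = -2, det = -81
Step 3: Discriminant = (-2)^2 - 4*(-81) = 328
Step 4: Eigenvalues: 8.05539, -10.0554
Step 5: Signature = (# positive eigenvalues) - (# negative eigenvalues) = 0

0


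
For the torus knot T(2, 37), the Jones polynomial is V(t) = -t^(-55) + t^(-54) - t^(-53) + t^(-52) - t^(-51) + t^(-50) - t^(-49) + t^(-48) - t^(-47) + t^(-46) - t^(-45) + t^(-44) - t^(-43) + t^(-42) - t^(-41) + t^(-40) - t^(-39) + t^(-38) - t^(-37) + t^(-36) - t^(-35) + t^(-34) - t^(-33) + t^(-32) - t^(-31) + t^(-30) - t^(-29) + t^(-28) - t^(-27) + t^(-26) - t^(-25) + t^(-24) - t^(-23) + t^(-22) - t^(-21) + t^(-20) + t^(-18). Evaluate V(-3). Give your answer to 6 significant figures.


Substituting t = -3 into V(t) = -t^(-55) + t^(-54) - t^(-53) + t^(-52) - t^(-51) + t^(-50) - t^(-49) + t^(-48) - t^(-47) + t^(-46) - t^(-45) + t^(-44) - t^(-43) + t^(-42) - t^(-41) + t^(-40) - t^(-39) + t^(-38) - t^(-37) + t^(-36) - t^(-35) + t^(-34) - t^(-33) + t^(-32) - t^(-31) + t^(-30) - t^(-29) + t^(-28) - t^(-27) + t^(-26) - t^(-25) + t^(-24) - t^(-23) + t^(-22) - t^(-21) + t^(-20) + t^(-18):
  (-)t^(-55) = 5.73233e-27
  (+)t^(-54) = 1.7197e-26
  (-)t^(-53) = 5.15909e-26
  (+)t^(-52) = 1.54773e-25
  (-)t^(-51) = 4.64319e-25
  (+)t^(-50) = 1.39296e-24
  (-)t^(-49) = 4.17887e-24
  (+)t^(-48) = 1.25366e-23
  (-)t^(-47) = 3.76098e-23
  (+)t^(-46) = 1.12829e-22
  (-)t^(-45) = 3.38488e-22
  (+)t^(-44) = 1.01546e-21
  (-)t^(-43) = 3.04639e-21
  (+)t^(-42) = 9.13918e-21
  (-)t^(-41) = 2.74175e-20
  (+)t^(-40) = 8.22526e-20
  (-)t^(-39) = 2.46758e-19
  (+)t^(-38) = 7.40274e-19
  (-)t^(-37) = 2.22082e-18
  (+)t^(-36) = 6.66246e-18
  (-)t^(-35) = 1.99874e-17
  (+)t^(-34) = 5.99622e-17
  (-)t^(-33) = 1.79887e-16
  (+)t^(-32) = 5.3966e-16
  (-)t^(-31) = 1.61898e-15
  (+)t^(-30) = 4.85694e-15
  (-)t^(-29) = 1.45708e-14
  (+)t^(-28) = 4.37124e-14
  (-)t^(-27) = 1.31137e-13
  (+)t^(-26) = 3.93412e-13
  (-)t^(-25) = 1.18024e-12
  (+)t^(-24) = 3.54071e-12
  (-)t^(-23) = 1.06221e-11
  (+)t^(-22) = 3.18664e-11
  (-)t^(-21) = 9.55991e-11
  (+)t^(-20) = 2.86797e-10
  (+)t^(-18) = 2.58117e-09
Sum = (5.73233e-27) + (1.7197e-26) + (5.15909e-26) + (1.54773e-25) + (4.64319e-25) + (1.39296e-24) + (4.17887e-24) + (1.25366e-23) + (3.76098e-23) + (1.12829e-22) + (3.38488e-22) + (1.01546e-21) + (3.04639e-21) + (9.13918e-21) + (2.74175e-20) + (8.22526e-20) + (2.46758e-19) + (7.40274e-19) + (2.22082e-18) + (6.66246e-18) + (1.99874e-17) + (5.99622e-17) + (1.79887e-16) + (5.3966e-16) + (1.61898e-15) + (4.85694e-15) + (1.45708e-14) + (4.37124e-14) + (1.31137e-13) + (3.93412e-13) + (1.18024e-12) + (3.54071e-12) + (1.06221e-11) + (3.18664e-11) + (9.55991e-11) + (2.86797e-10) + (2.58117e-09)
= 3.01137059e-09
Rounded to 6 significant figures: 3.01137e-09

3.01137e-09
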